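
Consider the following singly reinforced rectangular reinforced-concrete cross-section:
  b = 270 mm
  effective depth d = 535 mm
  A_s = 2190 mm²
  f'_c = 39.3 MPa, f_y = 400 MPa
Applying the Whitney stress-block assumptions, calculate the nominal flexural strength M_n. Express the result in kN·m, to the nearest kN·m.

T = A_s f_y = 2190 × 400 = 876000 N = 876 kN.
From C = T: a = T/(0.85 f'_c b) = 876000/(0.85 × 39.3 × 270) = 97.12 mm.
M_n = T(d − a/2) = 876 kN × (535 − 48.56) mm = 426.12 kN·m.

M_n ≈ 426 kN·m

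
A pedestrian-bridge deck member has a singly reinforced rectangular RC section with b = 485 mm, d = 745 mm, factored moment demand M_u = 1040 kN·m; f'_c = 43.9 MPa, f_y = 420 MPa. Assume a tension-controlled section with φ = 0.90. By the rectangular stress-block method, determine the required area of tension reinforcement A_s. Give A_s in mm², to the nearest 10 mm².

M_n = M_u/φ = 1040/0.90 = 1155.56 kN·m.
With M_n = 0.85 f'_c a b (d − a/2), solve the quadratic for a:
a = d − √(d² − 2M_n/(0.85 f'_c b)) = 745 − √(745² − 2 × 1155.56×10⁶/(0.85 × 43.9 × 485)) = 91.30 mm.
A_s = 0.85 f'_c a b / f_y = 0.85 × 43.9 × 91.30 × 485 / 420 = 3934.1 mm².

A_s ≈ 3930 mm²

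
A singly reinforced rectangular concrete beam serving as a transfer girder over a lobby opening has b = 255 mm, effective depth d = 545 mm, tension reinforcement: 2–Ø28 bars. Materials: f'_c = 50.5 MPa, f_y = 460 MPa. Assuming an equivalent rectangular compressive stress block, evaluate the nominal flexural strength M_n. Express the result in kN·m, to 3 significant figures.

A_s = 2 × 616 = 1232 mm².
T = A_s f_y = 1232 × 460 = 566720 N = 566.72 kN.
From C = T: a = T/(0.85 f'_c b) = 566720/(0.85 × 50.5 × 255) = 51.77 mm.
M_n = T(d − a/2) = 566.72 kN × (545 − 25.885) mm = 294.19 kN·m.

M_n ≈ 294 kN·m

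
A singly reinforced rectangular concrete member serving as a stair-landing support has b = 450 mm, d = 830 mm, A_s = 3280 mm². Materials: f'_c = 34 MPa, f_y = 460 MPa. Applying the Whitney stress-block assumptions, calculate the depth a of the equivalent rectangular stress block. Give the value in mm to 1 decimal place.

a ≈ 116.0 mm

T = A_s f_y = 3280 × 460 = 1508800 N = 1508.8 kN.
Setting C = 0.85 f'_c a b equal to T: a = 1508800/(0.85 × 34 × 450) = 116.0 mm.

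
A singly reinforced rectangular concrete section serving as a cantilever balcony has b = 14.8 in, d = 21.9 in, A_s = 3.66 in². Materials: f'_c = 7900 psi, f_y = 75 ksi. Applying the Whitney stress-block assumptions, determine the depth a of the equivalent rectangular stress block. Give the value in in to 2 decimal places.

T = A_s f_y = 3.66 × 75 = 274.5 kips.
a = T/(0.85 f'_c b) = 274.5/(0.85 × 7.9 × 14.8) = 2.76 in.

a ≈ 2.76 in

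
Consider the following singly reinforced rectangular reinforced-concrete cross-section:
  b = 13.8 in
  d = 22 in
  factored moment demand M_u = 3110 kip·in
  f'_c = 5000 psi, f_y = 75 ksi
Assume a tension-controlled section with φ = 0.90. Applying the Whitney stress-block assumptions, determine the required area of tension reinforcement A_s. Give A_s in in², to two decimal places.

A_s ≈ 2.24 in²

M_n = M_u/φ = 3110/0.90 = 3455.56 kip·in.
From M_n = 0.85 f'_c a b (d − a/2):
a = d − √(d² − 2M_n/(0.85 f'_c b)) = 22 − √(22² − 2 × 3455.56/(0.85 × 5 × 13.8)) = 2.865 in.
A_s = 0.85 f'_c a b / f_y = 0.85 × 5 × 2.865 × 13.8 / 75 = 2.240 in².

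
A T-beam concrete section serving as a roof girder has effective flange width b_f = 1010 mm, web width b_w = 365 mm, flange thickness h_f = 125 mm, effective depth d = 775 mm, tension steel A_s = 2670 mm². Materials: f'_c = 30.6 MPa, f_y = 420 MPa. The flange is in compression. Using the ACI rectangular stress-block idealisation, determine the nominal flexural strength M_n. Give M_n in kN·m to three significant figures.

M_n ≈ 845 kN·m

Tension: T = A_s f_y = 2670 × 420 = 1121400 N.
Try a within the flange: a = T/(0.85 f'_c b_f) = 1121400/(0.85 × 30.6 × 1010) = 42.69 mm.
Since a = 42.69 ≤ h_f = 125 mm, the stress block lies entirely in the flange; analyse as a rectangular beam of width b_f.
M_n = T(d − a/2) = 1121400 × (775 − 21.345) = 845.15 × 10⁶ N·mm.
M_n = 845.15 kN·m.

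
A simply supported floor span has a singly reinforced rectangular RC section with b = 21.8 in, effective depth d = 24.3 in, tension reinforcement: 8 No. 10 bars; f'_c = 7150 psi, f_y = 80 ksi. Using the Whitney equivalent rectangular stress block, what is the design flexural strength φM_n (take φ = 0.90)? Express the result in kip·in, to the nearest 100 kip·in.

φM_n ≈ 15500 kip·in

A_s = 8 × 1.27 = 10.16 in².
T = A_s f_y = 10.16 × 80 = 812.8 kips.
a = T/(0.85 f'_c b) = 812.8/(0.85 × 7.15 × 21.8) = 6.135 in.
M_n = T(d − a/2) = 812.8 × (24.3 − 3.0675) = 17257.8 kip·in.
φM_n = 0.90 × 17257.8 = 15532.0 kip·in.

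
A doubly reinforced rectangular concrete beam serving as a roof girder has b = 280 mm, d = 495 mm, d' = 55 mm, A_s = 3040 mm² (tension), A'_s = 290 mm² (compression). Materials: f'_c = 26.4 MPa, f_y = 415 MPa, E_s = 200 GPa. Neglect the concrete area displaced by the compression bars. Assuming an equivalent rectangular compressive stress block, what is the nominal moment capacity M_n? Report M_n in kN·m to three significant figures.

M_n ≈ 514 kN·m

Assume both tension and compression steel yield.
Net tension couple steel: A_s − A'_s = 2750 mm².
a = (A_s − A'_s) f_y / (0.85 f'_c b) = 1141250/(0.85 × 26.4 × 280) = 181.64 mm.
c = a/β₁ = 181.64/0.85 = 213.69 mm; ε'_s = 0.003(c − d')/c = 0.0022 ≥ f_y/E_s = 0.0021, so compression steel does yield.
M_n = (A_s − A'_s) f_y (d − a/2) + A'_s f_y (d − d') = [1141250 × (495 − 90.82) + 120350 × (495 − 55)] × 10⁻⁶ = 461.27 + 52.95 = 514.22 kN·m.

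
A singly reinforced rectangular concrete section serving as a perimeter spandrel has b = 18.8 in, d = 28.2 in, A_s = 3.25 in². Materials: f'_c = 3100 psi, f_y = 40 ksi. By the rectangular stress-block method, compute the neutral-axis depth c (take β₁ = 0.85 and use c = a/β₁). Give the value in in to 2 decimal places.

c ≈ 3.09 in

T = A_s f_y = 3.25 × 40 = 130 kips.
a = T/(0.85 f'_c b) = 130/(0.85 × 3.1 × 18.8) = 2.6242 in.
With β₁ = 0.85, c = a/β₁ = 2.6242/0.85 = 3.09 in.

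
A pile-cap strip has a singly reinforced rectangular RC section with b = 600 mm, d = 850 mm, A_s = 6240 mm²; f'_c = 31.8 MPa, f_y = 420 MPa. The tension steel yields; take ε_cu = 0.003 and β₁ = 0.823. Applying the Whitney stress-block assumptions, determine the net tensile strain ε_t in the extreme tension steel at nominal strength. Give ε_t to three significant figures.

a = A_s f_y/(0.85 f'_c b) = 161.60 mm.
β₁ = 0.823, so c = a/β₁ = 161.60/0.823 = 196.35 mm.
From the linear strain diagram with ε_cu = 0.003: ε_t = 0.003 (d − c)/c = 0.003 × (850 − 196.35)/196.35 = 0.00999.
Since ε_t ≥ 0.005, the section is tension-controlled.

ε_t ≈ 0.00999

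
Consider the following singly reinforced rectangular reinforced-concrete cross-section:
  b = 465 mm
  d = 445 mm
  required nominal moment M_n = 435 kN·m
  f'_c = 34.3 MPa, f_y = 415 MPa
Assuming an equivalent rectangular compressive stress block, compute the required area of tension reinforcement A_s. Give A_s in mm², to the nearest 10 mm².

With M_n = 0.85 f'_c a b (d − a/2), solve the quadratic for a:
a = d − √(d² − 2M_n/(0.85 f'_c b)) = 445 − √(445² − 2 × 435×10⁶/(0.85 × 34.3 × 465)) = 79.14 mm.
A_s = 0.85 f'_c a b / f_y = 0.85 × 34.3 × 79.14 × 465 / 415 = 2585.3 mm².

A_s ≈ 2590 mm²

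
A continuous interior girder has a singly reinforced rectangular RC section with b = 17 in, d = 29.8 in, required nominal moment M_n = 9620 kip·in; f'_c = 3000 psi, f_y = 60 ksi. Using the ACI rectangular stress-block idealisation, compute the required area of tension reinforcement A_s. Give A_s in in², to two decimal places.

From M_n = 0.85 f'_c a b (d − a/2):
a = d − √(d² − 2M_n/(0.85 f'_c b)) = 29.8 − √(29.8² − 2 × 9620/(0.85 × 3 × 17)) = 8.724 in.
A_s = 0.85 f'_c a b / f_y = 0.85 × 3 × 8.724 × 17 / 60 = 6.303 in².

A_s ≈ 6.30 in²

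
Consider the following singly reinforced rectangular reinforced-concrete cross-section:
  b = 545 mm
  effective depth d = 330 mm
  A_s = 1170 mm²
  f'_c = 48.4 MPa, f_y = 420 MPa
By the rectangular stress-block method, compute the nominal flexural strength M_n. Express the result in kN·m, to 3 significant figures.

T = A_s f_y = 1170 × 420 = 491400 N = 491.4 kN.
From C = T: a = T/(0.85 f'_c b) = 491400/(0.85 × 48.4 × 545) = 21.92 mm.
M_n = T(d − a/2) = 491.4 kN × (330 − 10.96) mm = 156.78 kN·m.

M_n ≈ 157 kN·m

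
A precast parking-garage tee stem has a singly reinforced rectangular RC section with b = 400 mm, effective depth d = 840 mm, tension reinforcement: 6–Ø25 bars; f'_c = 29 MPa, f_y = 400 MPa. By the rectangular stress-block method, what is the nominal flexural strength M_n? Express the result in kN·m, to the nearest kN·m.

A_s = 6 × 491 = 2946 mm².
T = A_s f_y = 2946 × 400 = 1178400 N = 1178.4 kN.
From C = T: a = T/(0.85 f'_c b) = 1178400/(0.85 × 29 × 400) = 119.51 mm.
M_n = T(d − a/2) = 1178.4 kN × (840 − 59.755) mm = 919.44 kN·m.

M_n ≈ 919 kN·m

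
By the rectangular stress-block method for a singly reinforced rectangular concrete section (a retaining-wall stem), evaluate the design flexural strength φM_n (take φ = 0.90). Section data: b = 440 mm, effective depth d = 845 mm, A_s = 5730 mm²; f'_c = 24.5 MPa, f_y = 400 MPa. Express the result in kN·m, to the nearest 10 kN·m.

T = A_s f_y = 5730 × 400 = 2292000 N = 2292 kN.
From C = T: a = T/(0.85 f'_c b) = 2292000/(0.85 × 24.5 × 440) = 250.14 mm.
M_n = T(d − a/2) = 2292 kN × (845 − 125.07) mm = 1650.08 kN·m.
φM_n = 0.90 × 1650.08 = 1485.07 kN·m.

φM_n ≈ 1490 kN·m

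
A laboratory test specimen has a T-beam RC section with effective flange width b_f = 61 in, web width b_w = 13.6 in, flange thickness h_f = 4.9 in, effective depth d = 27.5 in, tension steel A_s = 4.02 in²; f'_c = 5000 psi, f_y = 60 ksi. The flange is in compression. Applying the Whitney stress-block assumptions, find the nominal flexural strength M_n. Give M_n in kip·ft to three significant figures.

Tension: T = A_s f_y = 4.02 × 60 = 241.2 kips.
Try a within the flange: a = T/(0.85 f'_c b_f) = 241.2/(0.85 × 5 × 61) = 0.930 in.
Since a = 0.930 ≤ h_f = 4.9 in, the stress block lies entirely in the flange; analyse as a rectangular beam of width b_f.
M_n = T(d − a/2) = 241.2 × (27.5 − 0.465) = 6520.8 kip·in.
M_n = 6520.8/12 = 543.40 kip·ft.

M_n ≈ 543 kip·ft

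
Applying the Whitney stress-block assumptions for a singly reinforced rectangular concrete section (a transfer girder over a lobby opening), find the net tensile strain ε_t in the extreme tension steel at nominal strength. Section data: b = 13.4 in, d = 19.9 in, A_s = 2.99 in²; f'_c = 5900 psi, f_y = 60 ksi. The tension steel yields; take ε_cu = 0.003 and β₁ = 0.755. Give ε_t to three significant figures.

a = A_s f_y/(0.85 f'_c b) = 2.670 in.
β₁ = 0.755, so c = a/β₁ = 2.670/0.755 = 3.536 in.
From the linear strain diagram with ε_cu = 0.003: ε_t = 0.003 (d − c)/c = 0.003 × (19.9 − 3.536)/3.536 = 0.0139.
Since ε_t ≥ 0.005, the section is tension-controlled.

ε_t ≈ 0.0139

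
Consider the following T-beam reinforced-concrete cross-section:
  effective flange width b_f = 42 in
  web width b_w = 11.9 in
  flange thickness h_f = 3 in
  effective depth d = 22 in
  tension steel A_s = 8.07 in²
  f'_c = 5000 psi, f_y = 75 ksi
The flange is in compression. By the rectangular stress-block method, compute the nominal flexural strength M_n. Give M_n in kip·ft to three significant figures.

Tension: T = A_s f_y = 8.07 × 75 = 605.25 kips.
Try a within the flange: a = T/(0.85 f'_c b_f) = 605.25/(0.85 × 5 × 42) = 3.391 in.
a = 3.391 > h_f = 3 in: the block extends into the web. Split into flange-overhang and web parts.
C_f = 0.85 f'_c (b_f − b_w) h_f = 0.85 × 5 × (42 − 11.9) × 3 = 383.8 kips.
Remaining web compression depth: a_w = (T − C_f)/(0.85 f'_c b_w) = (605.25 − 383.8)/(0.85 × 5 × 11.9) = 4.379 in.
M_n = C_f(d − h_f/2) + (T − C_f)(d − a_w/2) = 383.8 × (22 − 1.5) + 221.45 × (22 − 2.1895) = 7867.9 + 4387.0 = 12254.9 kip·in.
M_n = 12254.9/12 = 1021.24 kip·ft.

M_n ≈ 1020 kip·ft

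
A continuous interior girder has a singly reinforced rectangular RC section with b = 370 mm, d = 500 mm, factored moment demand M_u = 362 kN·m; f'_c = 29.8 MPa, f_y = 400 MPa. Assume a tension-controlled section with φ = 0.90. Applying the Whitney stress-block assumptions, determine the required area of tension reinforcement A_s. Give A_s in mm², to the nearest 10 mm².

M_n = M_u/φ = 362/0.90 = 402.222 kN·m.
With M_n = 0.85 f'_c a b (d − a/2), solve the quadratic for a:
a = d − √(d² − 2M_n/(0.85 f'_c b)) = 500 − √(500² − 2 × 402.222×10⁶/(0.85 × 29.8 × 370)) = 94.83 mm.
A_s = 0.85 f'_c a b / f_y = 0.85 × 29.8 × 94.83 × 370 / 400 = 2221.9 mm².

A_s ≈ 2220 mm²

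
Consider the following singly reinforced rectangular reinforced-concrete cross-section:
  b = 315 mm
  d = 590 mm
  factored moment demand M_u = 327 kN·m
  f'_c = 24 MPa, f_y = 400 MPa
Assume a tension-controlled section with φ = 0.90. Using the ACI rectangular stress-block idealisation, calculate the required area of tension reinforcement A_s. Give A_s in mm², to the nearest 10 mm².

M_n = M_u/φ = 327/0.90 = 363.333 kN·m.
With M_n = 0.85 f'_c a b (d − a/2), solve the quadratic for a:
a = d − √(d² − 2M_n/(0.85 f'_c b)) = 590 − √(590² − 2 × 363.333×10⁶/(0.85 × 24 × 315)) = 105.21 mm.
A_s = 0.85 f'_c a b / f_y = 0.85 × 24 × 105.21 × 315 / 400 = 1690.2 mm².

A_s ≈ 1690 mm²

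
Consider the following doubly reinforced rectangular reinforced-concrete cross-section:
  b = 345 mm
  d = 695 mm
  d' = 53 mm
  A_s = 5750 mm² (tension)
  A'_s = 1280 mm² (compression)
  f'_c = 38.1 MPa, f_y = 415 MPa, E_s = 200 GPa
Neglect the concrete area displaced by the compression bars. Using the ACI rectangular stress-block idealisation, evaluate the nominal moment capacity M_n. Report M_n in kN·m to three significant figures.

M_n ≈ 1480 kN·m

Assume both tension and compression steel yield.
Net tension couple steel: A_s − A'_s = 4470 mm².
a = (A_s − A'_s) f_y / (0.85 f'_c b) = 1855050/(0.85 × 38.1 × 345) = 166.03 mm.
c = a/β₁ = 166.03/0.778 = 213.41 mm; ε'_s = 0.003(c − d')/c = 0.0023 ≥ f_y/E_s = 0.0021, so compression steel does yield.
M_n = (A_s − A'_s) f_y (d − a/2) + A'_s f_y (d − d') = [1855050 × (695 − 83.015) + 531200 × (695 − 53)] × 10⁻⁶ = 1135.26 + 341.03 = 1476.29 kN·m.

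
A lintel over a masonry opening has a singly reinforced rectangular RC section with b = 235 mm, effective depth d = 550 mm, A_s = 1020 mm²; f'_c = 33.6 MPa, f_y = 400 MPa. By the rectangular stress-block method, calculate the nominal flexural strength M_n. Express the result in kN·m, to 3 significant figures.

T = A_s f_y = 1020 × 400 = 408000 N = 408 kN.
From C = T: a = T/(0.85 f'_c b) = 408000/(0.85 × 33.6 × 235) = 60.79 mm.
M_n = T(d − a/2) = 408 kN × (550 − 30.395) mm = 212.00 kN·m.

M_n ≈ 212 kN·m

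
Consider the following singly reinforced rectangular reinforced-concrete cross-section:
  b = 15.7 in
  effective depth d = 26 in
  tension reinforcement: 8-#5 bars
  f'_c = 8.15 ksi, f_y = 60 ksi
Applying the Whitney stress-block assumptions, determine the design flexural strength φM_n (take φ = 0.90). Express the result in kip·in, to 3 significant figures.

A_s = 8 × 0.31 = 2.48 in².
T = A_s f_y = 2.48 × 60 = 148.8 kips.
a = T/(0.85 f'_c b) = 148.8/(0.85 × 8.15 × 15.7) = 1.368 in.
M_n = T(d − a/2) = 148.8 × (26 − 0.684) = 3767.0 kip·in.
φM_n = 0.90 × 3767.0 = 3390.3 kip·in.

φM_n ≈ 3390 kip·in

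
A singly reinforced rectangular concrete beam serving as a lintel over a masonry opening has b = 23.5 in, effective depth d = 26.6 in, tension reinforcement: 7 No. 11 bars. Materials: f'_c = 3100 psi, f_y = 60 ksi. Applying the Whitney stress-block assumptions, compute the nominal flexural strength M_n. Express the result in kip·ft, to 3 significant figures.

M_n ≈ 1160 kip·ft

A_s = 7 × 1.56 = 10.92 in².
T = A_s f_y = 10.92 × 60 = 655.2 kips.
a = T/(0.85 f'_c b) = 655.2/(0.85 × 3.1 × 23.5) = 10.581 in.
M_n = T(d − a/2) = 655.2 × (26.6 − 5.2905) = 13962.0 kip·in = 13962.0/12 = 1163.50 kip·ft.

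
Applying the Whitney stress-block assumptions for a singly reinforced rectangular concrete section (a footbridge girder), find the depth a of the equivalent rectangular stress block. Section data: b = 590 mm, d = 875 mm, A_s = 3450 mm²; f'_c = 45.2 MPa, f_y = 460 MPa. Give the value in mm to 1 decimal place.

T = A_s f_y = 3450 × 460 = 1587000 N = 1587 kN.
Setting C = 0.85 f'_c a b equal to T: a = 1587000/(0.85 × 45.2 × 590) = 70.0 mm.

a ≈ 70.0 mm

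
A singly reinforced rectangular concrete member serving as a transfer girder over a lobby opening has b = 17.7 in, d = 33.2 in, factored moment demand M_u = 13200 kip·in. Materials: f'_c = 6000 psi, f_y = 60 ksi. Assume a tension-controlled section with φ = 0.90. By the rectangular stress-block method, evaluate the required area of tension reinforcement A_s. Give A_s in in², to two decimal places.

M_n = M_u/φ = 13200/0.90 = 14666.7 kip·in.
From M_n = 0.85 f'_c a b (d − a/2):
a = d − √(d² − 2M_n/(0.85 f'_c b)) = 33.2 − √(33.2² − 2 × 14666.7/(0.85 × 6 × 17.7)) = 5.320 in.
A_s = 0.85 f'_c a b / f_y = 0.85 × 6 × 5.320 × 17.7 / 60 = 8.004 in².

A_s ≈ 8.00 in²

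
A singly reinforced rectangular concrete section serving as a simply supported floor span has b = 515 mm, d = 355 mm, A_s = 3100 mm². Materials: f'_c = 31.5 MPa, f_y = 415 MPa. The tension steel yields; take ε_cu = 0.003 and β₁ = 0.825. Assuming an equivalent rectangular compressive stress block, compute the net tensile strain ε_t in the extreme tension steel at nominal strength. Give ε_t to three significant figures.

a = A_s f_y/(0.85 f'_c b) = 93.30 mm.
β₁ = 0.825, so c = a/β₁ = 93.30/0.825 = 113.09 mm.
From the linear strain diagram with ε_cu = 0.003: ε_t = 0.003 (d − c)/c = 0.003 × (355 − 113.09)/113.09 = 0.00642.
Since ε_t ≥ 0.005, the section is tension-controlled.

ε_t ≈ 0.00642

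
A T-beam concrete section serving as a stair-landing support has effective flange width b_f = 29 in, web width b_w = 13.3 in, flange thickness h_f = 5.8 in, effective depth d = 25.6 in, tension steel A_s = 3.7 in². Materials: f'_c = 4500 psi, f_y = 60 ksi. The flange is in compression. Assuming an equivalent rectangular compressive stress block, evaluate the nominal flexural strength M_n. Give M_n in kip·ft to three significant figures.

M_n ≈ 455 kip·ft

Tension: T = A_s f_y = 3.7 × 60 = 222 kips.
Try a within the flange: a = T/(0.85 f'_c b_f) = 222/(0.85 × 4.5 × 29) = 2.001 in.
Since a = 2.001 ≤ h_f = 5.8 in, the stress block lies entirely in the flange; analyse as a rectangular beam of width b_f.
M_n = T(d − a/2) = 222 × (25.6 − 1.0005) = 5461.1 kip·in.
M_n = 5461.1/12 = 455.09 kip·ft.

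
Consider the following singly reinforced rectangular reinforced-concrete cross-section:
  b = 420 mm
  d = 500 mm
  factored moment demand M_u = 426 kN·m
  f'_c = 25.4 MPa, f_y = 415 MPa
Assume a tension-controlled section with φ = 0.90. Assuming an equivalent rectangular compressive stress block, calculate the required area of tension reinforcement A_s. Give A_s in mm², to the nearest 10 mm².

M_n = M_u/φ = 426/0.90 = 473.333 kN·m.
With M_n = 0.85 f'_c a b (d − a/2), solve the quadratic for a:
a = d − √(d² − 2M_n/(0.85 f'_c b)) = 500 − √(500² − 2 × 473.333×10⁶/(0.85 × 25.4 × 420)) = 118.42 mm.
A_s = 0.85 f'_c a b / f_y = 0.85 × 25.4 × 118.42 × 420 / 415 = 2587.5 mm².

A_s ≈ 2590 mm²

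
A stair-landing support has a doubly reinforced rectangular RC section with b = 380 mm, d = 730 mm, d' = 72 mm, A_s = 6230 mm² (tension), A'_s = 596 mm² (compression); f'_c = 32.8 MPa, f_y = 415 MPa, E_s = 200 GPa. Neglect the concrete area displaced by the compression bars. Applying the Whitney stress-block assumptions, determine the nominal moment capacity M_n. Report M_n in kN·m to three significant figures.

M_n ≈ 1610 kN·m

Assume both tension and compression steel yield.
Net tension couple steel: A_s − A'_s = 5634 mm².
a = (A_s − A'_s) f_y / (0.85 f'_c b) = 2338110/(0.85 × 32.8 × 380) = 220.69 mm.
c = a/β₁ = 220.69/0.816 = 270.45 mm; ε'_s = 0.003(c − d')/c = 0.0022 ≥ f_y/E_s = 0.0021, so compression steel does yield.
M_n = (A_s − A'_s) f_y (d − a/2) + A'_s f_y (d − d') = [2338110 × (730 − 110.345) + 247340 × (730 − 72)] × 10⁻⁶ = 1448.82 + 162.75 = 1611.57 kN·m.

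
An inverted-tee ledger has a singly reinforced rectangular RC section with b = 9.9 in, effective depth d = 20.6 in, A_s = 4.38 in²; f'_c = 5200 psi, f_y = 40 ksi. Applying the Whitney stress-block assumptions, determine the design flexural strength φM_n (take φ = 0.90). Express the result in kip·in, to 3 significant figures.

φM_n ≈ 2930 kip·in

T = A_s f_y = 4.38 × 40 = 175.2 kips.
a = T/(0.85 f'_c b) = 175.2/(0.85 × 5.2 × 9.9) = 4.004 in.
M_n = T(d − a/2) = 175.2 × (20.6 − 2.002) = 3258.4 kip·in.
φM_n = 0.90 × 3258.4 = 2932.6 kip·in.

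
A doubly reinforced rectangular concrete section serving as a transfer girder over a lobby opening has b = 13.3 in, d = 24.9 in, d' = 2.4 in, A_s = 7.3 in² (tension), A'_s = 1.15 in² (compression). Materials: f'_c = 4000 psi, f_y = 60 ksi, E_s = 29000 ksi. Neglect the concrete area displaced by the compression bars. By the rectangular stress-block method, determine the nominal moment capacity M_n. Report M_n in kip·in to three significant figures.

M_n ≈ 9240 kip·in

Assume both steels yield.
a = (A_s − A'_s) f_y/(0.85 f'_c b) = (7.3 − 1.15) × 60/(0.85 × 4 × 13.3) = 8.160 in.
c = a/β₁ = 8.160/0.85 = 9.600 in; ε'_s = 0.003(c − d')/c = 0.0022 ≥ ε_y = 0.0021, so the compression steel yields.
M_n = (A_s − A'_s) f_y (d − a/2) + A'_s f_y (d − d') = 369 × (24.9 − 4.08) + 69 × (24.9 − 2.4) = 7682.6 + 1552.5 = 9235.1 kip·in.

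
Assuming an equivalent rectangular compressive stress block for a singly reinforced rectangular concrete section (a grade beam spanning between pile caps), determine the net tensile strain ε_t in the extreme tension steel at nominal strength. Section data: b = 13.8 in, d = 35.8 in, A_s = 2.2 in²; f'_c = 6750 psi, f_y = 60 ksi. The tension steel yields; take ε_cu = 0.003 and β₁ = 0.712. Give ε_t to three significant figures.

a = A_s f_y/(0.85 f'_c b) = 1.667 in.
β₁ = 0.712, so c = a/β₁ = 1.667/0.712 = 2.341 in.
From the linear strain diagram with ε_cu = 0.003: ε_t = 0.003 (d − c)/c = 0.003 × (35.8 − 2.341)/2.341 = 0.0429.
Since ε_t ≥ 0.005, the section is tension-controlled.

ε_t ≈ 0.0429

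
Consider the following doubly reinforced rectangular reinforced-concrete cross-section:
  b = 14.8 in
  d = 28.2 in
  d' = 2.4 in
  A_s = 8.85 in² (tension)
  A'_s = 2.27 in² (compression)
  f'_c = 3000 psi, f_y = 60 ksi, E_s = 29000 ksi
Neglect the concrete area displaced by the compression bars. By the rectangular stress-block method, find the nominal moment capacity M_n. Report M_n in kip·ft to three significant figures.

M_n ≈ 1050 kip·ft

Assume both steels yield.
a = (A_s − A'_s) f_y/(0.85 f'_c b) = (8.85 − 2.27) × 60/(0.85 × 3 × 14.8) = 10.461 in.
c = a/β₁ = 10.461/0.85 = 12.307 in; ε'_s = 0.003(c − d')/c = 0.0024 ≥ ε_y = 0.0021, so the compression steel yields.
M_n = (A_s − A'_s) f_y (d − a/2) + A'_s f_y (d − d') = 394.8 × (28.2 − 5.2305) + 136.2 × (28.2 − 2.4) = 9068.4 + 3514.0 = 12582.4 kip·in = 12582.4/12 = 1048.53 kip·ft.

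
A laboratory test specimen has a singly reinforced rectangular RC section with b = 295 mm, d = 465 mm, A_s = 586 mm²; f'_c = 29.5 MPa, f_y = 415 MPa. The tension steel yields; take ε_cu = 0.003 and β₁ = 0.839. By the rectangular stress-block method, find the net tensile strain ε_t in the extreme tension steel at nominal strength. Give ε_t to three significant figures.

ε_t ≈ 0.0326

a = A_s f_y/(0.85 f'_c b) = 32.88 mm.
β₁ = 0.839, so c = a/β₁ = 32.88/0.839 = 39.19 mm.
From the linear strain diagram with ε_cu = 0.003: ε_t = 0.003 (d − c)/c = 0.003 × (465 − 39.19)/39.19 = 0.0326.
Since ε_t ≥ 0.005, the section is tension-controlled.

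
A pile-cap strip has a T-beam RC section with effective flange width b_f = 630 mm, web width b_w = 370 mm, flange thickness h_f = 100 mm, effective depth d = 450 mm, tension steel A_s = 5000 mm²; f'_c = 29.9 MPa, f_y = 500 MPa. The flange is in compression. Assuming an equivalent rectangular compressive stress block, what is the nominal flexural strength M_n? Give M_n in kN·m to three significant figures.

Tension: T = A_s f_y = 5000 × 500 = 2500000 N.
Try a within the flange: a = T/(0.85 f'_c b_f) = 2500000/(0.85 × 29.9 × 630) = 156.14 mm.
a = 156.14 > h_f = 100 mm: the block extends into the web. Split into flange-overhang and web parts.
C_f = 0.85 f'_c (b_f − b_w) h_f = 0.85 × 29.9 × (630 − 370) × 100 = 660790 N.
Remaining web compression depth: a_w = (T − C_f)/(0.85 f'_c b_w) = (2500000 − 660790)/(0.85 × 29.9 × 370) = 195.59 mm.
M_n = C_f(d − h_f/2) + (T − C_f)(d − a_w/2) = 660790 × (450 − 50) + 1839210 × (450 − 97.795) = 264.32 + 647.78 = 912.10 × 10⁶ N·mm.
M_n = 912.10 kN·m.

M_n ≈ 912 kN·m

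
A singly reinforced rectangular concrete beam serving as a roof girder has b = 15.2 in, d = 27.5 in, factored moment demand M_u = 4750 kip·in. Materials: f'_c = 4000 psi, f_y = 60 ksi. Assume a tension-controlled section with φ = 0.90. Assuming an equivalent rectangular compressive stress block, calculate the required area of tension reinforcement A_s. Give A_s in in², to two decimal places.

M_n = M_u/φ = 4750/0.90 = 5277.78 kip·in.
From M_n = 0.85 f'_c a b (d − a/2):
a = d − √(d² − 2M_n/(0.85 f'_c b)) = 27.5 − √(27.5² − 2 × 5277.78/(0.85 × 4 × 15.2)) = 4.005 in.
A_s = 0.85 f'_c a b / f_y = 0.85 × 4 × 4.005 × 15.2 / 60 = 3.450 in².

A_s ≈ 3.45 in²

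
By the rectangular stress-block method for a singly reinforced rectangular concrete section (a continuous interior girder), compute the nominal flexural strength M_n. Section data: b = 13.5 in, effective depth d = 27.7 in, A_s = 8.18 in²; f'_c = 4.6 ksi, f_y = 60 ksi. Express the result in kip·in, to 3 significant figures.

T = A_s f_y = 8.18 × 60 = 490.8 kips.
a = T/(0.85 f'_c b) = 490.8/(0.85 × 4.6 × 13.5) = 9.298 in.
M_n = T(d − a/2) = 490.8 × (27.7 − 4.649) = 11313.4 kip·in.

M_n ≈ 11300 kip·in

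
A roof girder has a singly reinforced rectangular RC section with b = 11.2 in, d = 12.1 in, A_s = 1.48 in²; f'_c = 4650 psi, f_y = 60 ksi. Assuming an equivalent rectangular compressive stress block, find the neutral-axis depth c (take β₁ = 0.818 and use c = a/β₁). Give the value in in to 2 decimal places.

c ≈ 2.45 in

T = A_s f_y = 1.48 × 60 = 88.8 kips.
a = T/(0.85 f'_c b) = 88.8/(0.85 × 4.65 × 11.2) = 2.0060 in.
With β₁ = 0.818, c = a/β₁ = 2.0060/0.818 = 2.45 in.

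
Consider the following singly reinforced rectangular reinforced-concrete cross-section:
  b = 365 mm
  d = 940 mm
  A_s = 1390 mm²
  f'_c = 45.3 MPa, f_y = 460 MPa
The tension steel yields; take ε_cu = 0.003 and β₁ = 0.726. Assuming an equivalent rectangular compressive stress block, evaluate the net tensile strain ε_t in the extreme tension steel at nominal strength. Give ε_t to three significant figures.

a = A_s f_y/(0.85 f'_c b) = 45.49 mm.
β₁ = 0.726, so c = a/β₁ = 45.49/0.726 = 62.66 mm.
From the linear strain diagram with ε_cu = 0.003: ε_t = 0.003 (d − c)/c = 0.003 × (940 − 62.66)/62.66 = 0.0420.
Since ε_t ≥ 0.005, the section is tension-controlled.

ε_t ≈ 0.0420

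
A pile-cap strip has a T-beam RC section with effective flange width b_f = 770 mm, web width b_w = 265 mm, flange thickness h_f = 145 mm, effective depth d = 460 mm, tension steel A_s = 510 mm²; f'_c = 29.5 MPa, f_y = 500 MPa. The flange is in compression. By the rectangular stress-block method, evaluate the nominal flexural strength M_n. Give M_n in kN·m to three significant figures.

M_n ≈ 116 kN·m

Tension: T = A_s f_y = 510 × 500 = 255000 N.
Try a within the flange: a = T/(0.85 f'_c b_f) = 255000/(0.85 × 29.5 × 770) = 13.21 mm.
Since a = 13.21 ≤ h_f = 145 mm, the stress block lies entirely in the flange; analyse as a rectangular beam of width b_f.
M_n = T(d − a/2) = 255000 × (460 − 6.605) = 115.62 × 10⁶ N·mm.
M_n = 115.62 kN·m.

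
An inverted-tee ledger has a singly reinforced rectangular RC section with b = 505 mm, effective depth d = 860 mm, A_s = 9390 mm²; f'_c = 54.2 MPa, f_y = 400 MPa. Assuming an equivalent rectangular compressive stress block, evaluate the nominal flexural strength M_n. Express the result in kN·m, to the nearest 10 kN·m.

M_n ≈ 2930 kN·m

T = A_s f_y = 9390 × 400 = 3756000 N = 3756 kN.
From C = T: a = T/(0.85 f'_c b) = 3756000/(0.85 × 54.2 × 505) = 161.44 mm.
M_n = T(d − a/2) = 3756 kN × (860 − 80.72) mm = 2926.98 kN·m.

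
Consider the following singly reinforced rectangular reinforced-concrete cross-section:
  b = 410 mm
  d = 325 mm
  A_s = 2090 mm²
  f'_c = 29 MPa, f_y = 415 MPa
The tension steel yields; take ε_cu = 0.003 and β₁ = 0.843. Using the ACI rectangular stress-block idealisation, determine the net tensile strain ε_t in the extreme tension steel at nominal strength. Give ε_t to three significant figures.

a = A_s f_y/(0.85 f'_c b) = 85.82 mm.
β₁ = 0.843, so c = a/β₁ = 85.82/0.843 = 101.80 mm.
From the linear strain diagram with ε_cu = 0.003: ε_t = 0.003 (d − c)/c = 0.003 × (325 − 101.80)/101.80 = 0.00658.
Since ε_t ≥ 0.005, the section is tension-controlled.

ε_t ≈ 0.00658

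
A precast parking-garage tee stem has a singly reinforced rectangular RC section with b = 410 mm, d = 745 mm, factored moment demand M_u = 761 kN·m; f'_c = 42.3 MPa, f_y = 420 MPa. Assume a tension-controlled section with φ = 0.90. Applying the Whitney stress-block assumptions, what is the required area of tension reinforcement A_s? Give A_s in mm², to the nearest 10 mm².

M_n = M_u/φ = 761/0.90 = 845.556 kN·m.
With M_n = 0.85 f'_c a b (d − a/2), solve the quadratic for a:
a = d − √(d² − 2M_n/(0.85 f'_c b)) = 745 − √(745² − 2 × 845.556×10⁶/(0.85 × 42.3 × 410)) = 81.44 mm.
A_s = 0.85 f'_c a b / f_y = 0.85 × 42.3 × 81.44 × 410 / 420 = 2858.5 mm².

A_s ≈ 2860 mm²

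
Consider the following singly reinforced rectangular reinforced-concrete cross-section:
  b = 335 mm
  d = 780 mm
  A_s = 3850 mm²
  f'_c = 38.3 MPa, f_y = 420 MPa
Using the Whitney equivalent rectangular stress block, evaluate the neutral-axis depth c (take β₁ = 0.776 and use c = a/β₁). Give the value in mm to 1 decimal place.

c ≈ 191.1 mm

T = A_s f_y = 3850 × 420 = 1617000 N = 1617 kN.
Setting C = 0.85 f'_c a b equal to T: a = 1617000/(0.85 × 38.3 × 335) = 148.268 mm.
With β₁ = 0.776, c = a/β₁ = 148.268/0.776 = 191.1 mm.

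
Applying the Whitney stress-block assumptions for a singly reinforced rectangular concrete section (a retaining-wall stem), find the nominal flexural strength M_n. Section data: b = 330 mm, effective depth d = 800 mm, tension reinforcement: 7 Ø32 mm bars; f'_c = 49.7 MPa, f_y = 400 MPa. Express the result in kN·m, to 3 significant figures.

M_n ≈ 1620 kN·m

A_s = 7 × 804 = 5628 mm².
T = A_s f_y = 5628 × 400 = 2251200 N = 2251.2 kN.
From C = T: a = T/(0.85 f'_c b) = 2251200/(0.85 × 49.7 × 330) = 161.48 mm.
M_n = T(d − a/2) = 2251.2 kN × (800 − 80.74) mm = 1619.20 kN·m.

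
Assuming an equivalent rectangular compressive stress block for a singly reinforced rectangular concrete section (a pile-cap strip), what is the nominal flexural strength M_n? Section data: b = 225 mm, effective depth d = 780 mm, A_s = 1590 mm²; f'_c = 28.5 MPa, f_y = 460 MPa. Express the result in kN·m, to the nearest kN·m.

T = A_s f_y = 1590 × 460 = 731400 N = 731.4 kN.
From C = T: a = T/(0.85 f'_c b) = 731400/(0.85 × 28.5 × 225) = 134.19 mm.
M_n = T(d − a/2) = 731.4 kN × (780 − 67.095) mm = 521.42 kN·m.

M_n ≈ 521 kN·m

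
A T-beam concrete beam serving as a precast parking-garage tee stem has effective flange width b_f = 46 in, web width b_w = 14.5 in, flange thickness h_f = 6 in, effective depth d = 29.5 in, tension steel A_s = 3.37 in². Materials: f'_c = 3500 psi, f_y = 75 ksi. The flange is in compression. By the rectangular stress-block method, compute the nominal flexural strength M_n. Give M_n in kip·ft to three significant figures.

Tension: T = A_s f_y = 3.37 × 75 = 252.75 kips.
Try a within the flange: a = T/(0.85 f'_c b_f) = 252.75/(0.85 × 3.5 × 46) = 1.847 in.
Since a = 1.847 ≤ h_f = 6 in, the stress block lies entirely in the flange; analyse as a rectangular beam of width b_f.
M_n = T(d − a/2) = 252.75 × (29.5 − 0.9235) = 7222.7 kip·in.
M_n = 7222.7/12 = 601.89 kip·ft.

M_n ≈ 602 kip·ft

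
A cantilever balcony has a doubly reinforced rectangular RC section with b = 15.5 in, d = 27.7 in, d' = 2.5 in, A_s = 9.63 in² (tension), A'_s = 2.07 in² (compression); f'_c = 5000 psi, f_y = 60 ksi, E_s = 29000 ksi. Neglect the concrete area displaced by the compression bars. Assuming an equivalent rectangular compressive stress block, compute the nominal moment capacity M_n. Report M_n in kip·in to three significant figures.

M_n ≈ 14100 kip·in

Assume both steels yield.
a = (A_s − A'_s) f_y/(0.85 f'_c b) = (9.63 − 2.07) × 60/(0.85 × 5 × 15.5) = 6.886 in.
c = a/β₁ = 6.886/0.8 = 8.608 in; ε'_s = 0.003(c − d')/c = 0.0021 ≥ ε_y = 0.0021, so the compression steel yields.
M_n = (A_s − A'_s) f_y (d − a/2) + A'_s f_y (d − d') = 453.6 × (27.7 − 3.443) + 124.2 × (27.7 − 2.5) = 11003.0 + 3129.8 = 14132.8 kip·in.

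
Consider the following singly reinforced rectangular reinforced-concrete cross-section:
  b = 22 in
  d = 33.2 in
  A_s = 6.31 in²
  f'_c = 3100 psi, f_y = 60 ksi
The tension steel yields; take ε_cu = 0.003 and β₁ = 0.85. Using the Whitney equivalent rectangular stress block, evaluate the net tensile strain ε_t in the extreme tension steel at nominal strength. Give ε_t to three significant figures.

a = A_s f_y/(0.85 f'_c b) = 6.531 in.
β₁ = 0.85, so c = a/β₁ = 6.531/0.85 = 7.684 in.
From the linear strain diagram with ε_cu = 0.003: ε_t = 0.003 (d − c)/c = 0.003 × (33.2 − 7.684)/7.684 = 0.00996.
Since ε_t ≥ 0.005, the section is tension-controlled.

ε_t ≈ 0.00996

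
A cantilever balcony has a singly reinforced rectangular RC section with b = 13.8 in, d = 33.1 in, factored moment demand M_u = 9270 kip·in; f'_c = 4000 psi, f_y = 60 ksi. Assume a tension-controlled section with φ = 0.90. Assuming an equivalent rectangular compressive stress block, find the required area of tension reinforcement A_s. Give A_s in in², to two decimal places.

A_s ≈ 5.85 in²

M_n = M_u/φ = 9270/0.90 = 10300 kip·in.
From M_n = 0.85 f'_c a b (d − a/2):
a = d − √(d² − 2M_n/(0.85 f'_c b)) = 33.1 − √(33.1² − 2 × 10300/(0.85 × 4 × 13.8)) = 7.476 in.
A_s = 0.85 f'_c a b / f_y = 0.85 × 4 × 7.476 × 13.8 / 60 = 5.846 in².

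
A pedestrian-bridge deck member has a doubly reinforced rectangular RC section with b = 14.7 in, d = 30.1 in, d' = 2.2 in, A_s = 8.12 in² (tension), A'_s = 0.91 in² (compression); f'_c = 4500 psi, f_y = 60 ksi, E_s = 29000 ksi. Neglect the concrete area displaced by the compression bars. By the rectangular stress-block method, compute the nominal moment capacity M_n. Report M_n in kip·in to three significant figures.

M_n ≈ 12900 kip·in

Assume both steels yield.
a = (A_s − A'_s) f_y/(0.85 f'_c b) = (8.12 − 0.91) × 60/(0.85 × 4.5 × 14.7) = 7.694 in.
c = a/β₁ = 7.694/0.825 = 9.326 in; ε'_s = 0.003(c − d')/c = 0.0023 ≥ ε_y = 0.0021, so the compression steel yields.
M_n = (A_s − A'_s) f_y (d − a/2) + A'_s f_y (d − d') = 432.6 × (30.1 − 3.847) + 54.6 × (30.1 − 2.2) = 11357.0 + 1523.3 = 12880.3 kip·in.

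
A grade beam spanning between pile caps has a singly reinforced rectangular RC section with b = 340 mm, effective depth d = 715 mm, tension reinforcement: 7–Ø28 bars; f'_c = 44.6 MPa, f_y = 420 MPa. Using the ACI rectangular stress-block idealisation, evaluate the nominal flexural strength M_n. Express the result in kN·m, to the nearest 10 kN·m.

A_s = 7 × 616 = 4312 mm².
T = A_s f_y = 4312 × 420 = 1811040 N = 1811.04 kN.
From C = T: a = T/(0.85 f'_c b) = 1811040/(0.85 × 44.6 × 340) = 140.51 mm.
M_n = T(d − a/2) = 1811.04 kN × (715 − 70.255) mm = 1167.66 kN·m.

M_n ≈ 1170 kN·m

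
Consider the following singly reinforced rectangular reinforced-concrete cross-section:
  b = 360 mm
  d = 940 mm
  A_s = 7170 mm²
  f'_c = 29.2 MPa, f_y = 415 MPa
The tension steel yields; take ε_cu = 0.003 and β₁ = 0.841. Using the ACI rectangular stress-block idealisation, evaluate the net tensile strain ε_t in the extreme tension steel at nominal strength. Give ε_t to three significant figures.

a = A_s f_y/(0.85 f'_c b) = 333.01 mm.
β₁ = 0.841, so c = a/β₁ = 333.01/0.841 = 395.97 mm.
From the linear strain diagram with ε_cu = 0.003: ε_t = 0.003 (d − c)/c = 0.003 × (940 − 395.97)/395.97 = 0.00412.
ε_t is between 0.004 and 0.005 — transition zone.

ε_t ≈ 0.00412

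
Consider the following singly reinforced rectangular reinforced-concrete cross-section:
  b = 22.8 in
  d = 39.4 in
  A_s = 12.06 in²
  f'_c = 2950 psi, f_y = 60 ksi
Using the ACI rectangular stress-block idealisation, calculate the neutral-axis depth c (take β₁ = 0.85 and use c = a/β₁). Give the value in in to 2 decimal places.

c ≈ 14.89 in

T = A_s f_y = 12.06 × 60 = 723.6 kips.
a = T/(0.85 f'_c b) = 723.6/(0.85 × 2.95 × 22.8) = 12.6568 in.
With β₁ = 0.85, c = a/β₁ = 12.6568/0.85 = 14.89 in.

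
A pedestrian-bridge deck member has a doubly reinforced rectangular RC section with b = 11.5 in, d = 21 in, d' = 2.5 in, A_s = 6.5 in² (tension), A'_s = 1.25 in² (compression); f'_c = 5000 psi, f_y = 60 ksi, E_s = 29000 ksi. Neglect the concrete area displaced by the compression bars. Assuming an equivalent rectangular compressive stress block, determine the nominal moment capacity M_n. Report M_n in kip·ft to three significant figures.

M_n ≈ 582 kip·ft

Assume both steels yield.
a = (A_s − A'_s) f_y/(0.85 f'_c b) = (6.5 − 1.25) × 60/(0.85 × 5 × 11.5) = 6.445 in.
c = a/β₁ = 6.445/0.8 = 8.056 in; ε'_s = 0.003(c − d')/c = 0.0021 ≥ ε_y = 0.0021, so the compression steel yields.
M_n = (A_s − A'_s) f_y (d − a/2) + A'_s f_y (d − d') = 315 × (21 − 3.2225) + 75 × (21 − 2.5) = 5599.9 + 1387.5 = 6987.4 kip·in = 6987.4/12 = 582.28 kip·ft.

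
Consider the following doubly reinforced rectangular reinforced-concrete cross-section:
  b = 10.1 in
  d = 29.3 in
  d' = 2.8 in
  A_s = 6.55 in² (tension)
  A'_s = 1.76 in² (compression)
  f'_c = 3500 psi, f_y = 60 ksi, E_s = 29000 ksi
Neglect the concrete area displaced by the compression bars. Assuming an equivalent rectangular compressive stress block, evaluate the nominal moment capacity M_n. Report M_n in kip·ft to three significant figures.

Assume both steels yield.
a = (A_s − A'_s) f_y/(0.85 f'_c b) = (6.55 − 1.76) × 60/(0.85 × 3.5 × 10.1) = 9.565 in.
c = a/β₁ = 9.565/0.85 = 11.253 in; ε'_s = 0.003(c − d')/c = 0.0023 ≥ ε_y = 0.0021, so the compression steel yields.
M_n = (A_s − A'_s) f_y (d − a/2) + A'_s f_y (d − d') = 287.4 × (29.3 − 4.7825) + 105.6 × (29.3 − 2.8) = 7046.3 + 2798.4 = 9844.7 kip·in = 9844.7/12 = 820.39 kip·ft.

M_n ≈ 820 kip·ft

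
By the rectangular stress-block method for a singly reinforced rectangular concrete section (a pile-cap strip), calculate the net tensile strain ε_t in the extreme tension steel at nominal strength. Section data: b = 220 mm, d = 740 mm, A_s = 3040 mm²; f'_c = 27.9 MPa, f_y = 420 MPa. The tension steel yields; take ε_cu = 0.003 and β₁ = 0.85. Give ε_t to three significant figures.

ε_t ≈ 0.00471

a = A_s f_y/(0.85 f'_c b) = 244.72 mm.
β₁ = 0.85, so c = a/β₁ = 244.72/0.85 = 287.91 mm.
From the linear strain diagram with ε_cu = 0.003: ε_t = 0.003 (d − c)/c = 0.003 × (740 − 287.91)/287.91 = 0.00471.
ε_t is between 0.004 and 0.005 — transition zone.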